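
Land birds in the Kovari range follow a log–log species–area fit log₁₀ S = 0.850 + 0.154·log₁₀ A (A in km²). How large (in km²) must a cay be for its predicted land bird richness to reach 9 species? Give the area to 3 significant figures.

4.75 km²

9 = 7.079 × A^0.154  ⇒  A^0.154 = 9/7.079 = 1.271
ln A = ln(1.271) / 0.154 = 0.2400 / 0.154 = 1.5586
A = e^1.5586 ≈ 4.752 km²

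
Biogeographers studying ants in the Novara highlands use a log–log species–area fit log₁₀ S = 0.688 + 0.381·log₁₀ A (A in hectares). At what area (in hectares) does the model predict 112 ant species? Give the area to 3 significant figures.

112 = 4.875 × A^0.381  ⇒  A^0.381 = 112/4.875 = 22.97
ln A = ln(22.97) / 0.381 = 3.1343 / 0.381 = 8.2266
A = e^8.2266 ≈ 3739 hectares

3740 hectares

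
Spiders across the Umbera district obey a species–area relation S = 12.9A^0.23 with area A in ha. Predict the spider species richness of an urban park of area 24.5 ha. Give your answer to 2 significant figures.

27

S = 12.9 × 24.5^0.23
ln S = ln 12.9 + 0.23 × ln 24.5 = 2.5572 + 0.23 × 3.1987 = 3.2929
S = e^3.2929 ≈ 26.92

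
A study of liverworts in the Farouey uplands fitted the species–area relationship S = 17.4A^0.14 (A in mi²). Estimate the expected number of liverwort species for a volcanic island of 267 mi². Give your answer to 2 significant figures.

S = 17.4 × 267^0.14 = 17.4 × 2.186 ≈ 38.04

38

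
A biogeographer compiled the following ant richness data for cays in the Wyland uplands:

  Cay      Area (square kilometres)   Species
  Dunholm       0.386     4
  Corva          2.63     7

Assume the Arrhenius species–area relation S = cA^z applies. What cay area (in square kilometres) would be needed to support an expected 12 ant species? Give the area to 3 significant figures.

z = ln(7/4) / ln(2.63/0.386) = 0.5596 / 1.9189 = 0.2916
c = 4 / 0.386^0.2916 = 4 / 0.7576 = 5.28
A = (12/5.28)^(1/0.2916) ⇒ ln A = ln(2.273)/0.2916 = 2.8152
A = e^2.8152 ≈ 16.7 square kilometres

16.7 square kilometres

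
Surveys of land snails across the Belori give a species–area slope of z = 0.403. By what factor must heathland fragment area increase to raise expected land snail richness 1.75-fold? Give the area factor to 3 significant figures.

(A₂/A₁)^0.403 = 1.75, so A₂/A₁ = 1.75^(1/0.403) = 1.75^2.481
ln(A₂/A₁) = ln 1.75 / 0.403 = 0.5596 / 0.403 = 1.3886
A₂/A₁ = e^1.3886 ≈ 4.009

4.01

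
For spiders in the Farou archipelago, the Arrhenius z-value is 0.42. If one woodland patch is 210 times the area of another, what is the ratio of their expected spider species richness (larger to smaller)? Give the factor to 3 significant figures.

9.45

S₂/S₁ = (A₂/A₁)^z = 210^0.42
ln(S₂/S₁) = 0.42 × ln 210 = 0.42 × 5.3471 = 2.2458
S₂/S₁ = e^2.2458 ≈ 9.448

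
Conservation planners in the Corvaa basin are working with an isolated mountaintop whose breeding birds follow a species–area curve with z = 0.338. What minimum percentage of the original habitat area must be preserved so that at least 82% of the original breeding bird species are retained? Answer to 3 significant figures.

55.6%

Need (A_new/A_old)^0.338 = 0.82, so A_new/A_old = 0.82^(1/0.338) = 0.82^2.959
ln(A_new/A_old) = ln 0.82 / 0.338 = -0.1985 / 0.338 = -0.5871
A_new/A_old = e^-0.5871 ≈ 0.5559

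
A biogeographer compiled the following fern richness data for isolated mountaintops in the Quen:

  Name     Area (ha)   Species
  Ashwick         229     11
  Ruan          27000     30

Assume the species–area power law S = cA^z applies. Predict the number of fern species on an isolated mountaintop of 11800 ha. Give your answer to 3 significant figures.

25.2

z = ln(30/11) / ln(27000/229) = 1.0033 / 4.7699 = 0.2103
c = 11 / 229^0.2103 = 11 / 3.136 = 3.508
S₃ = 3.508 × 11800^0.2103 = 3.508 × 7.186 ≈ 25.21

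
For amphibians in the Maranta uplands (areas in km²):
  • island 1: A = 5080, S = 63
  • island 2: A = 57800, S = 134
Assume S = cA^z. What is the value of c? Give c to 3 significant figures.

z = ln(S₂/S₁) / ln(A₂/A₁) = ln(134/63) / ln(57800/5080) = 0.7547 / 2.4317 = 0.3104
c = S₁ / A₁^z = 63 / 5080^0.3104 = 63 / 14.13 = 4.458

4.46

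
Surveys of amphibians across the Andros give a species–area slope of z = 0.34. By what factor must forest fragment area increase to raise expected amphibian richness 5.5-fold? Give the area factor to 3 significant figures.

151

(A₂/A₁)^0.34 = 5.5, so A₂/A₁ = 5.5^(1/0.34) = 5.5^2.941
ln(A₂/A₁) = ln 5.5 / 0.34 = 1.7047 / 0.34 = 5.0140
A₂/A₁ = e^5.0140 ≈ 150.5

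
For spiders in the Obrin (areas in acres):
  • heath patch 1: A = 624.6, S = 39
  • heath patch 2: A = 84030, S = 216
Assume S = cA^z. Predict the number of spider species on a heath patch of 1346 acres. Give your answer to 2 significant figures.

z = ln(216/39) / ln(84030/624.6) = 1.7117 / 4.9018 = 0.3492
c = 39 / 624.6^0.3492 = 39 / 9.467 = 4.119
S₃ = 4.119 × 1346^0.3492 = 4.119 × 12.38 ≈ 50.99

51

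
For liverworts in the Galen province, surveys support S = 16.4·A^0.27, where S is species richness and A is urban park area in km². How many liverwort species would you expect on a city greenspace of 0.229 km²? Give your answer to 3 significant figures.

11.0

S = 16.4 × 0.229^0.27
ln S = ln 16.4 + 0.27 × ln 0.229 = 2.7973 + 0.27 × -1.4740 = 2.3993
S = e^2.3993 ≈ 11.02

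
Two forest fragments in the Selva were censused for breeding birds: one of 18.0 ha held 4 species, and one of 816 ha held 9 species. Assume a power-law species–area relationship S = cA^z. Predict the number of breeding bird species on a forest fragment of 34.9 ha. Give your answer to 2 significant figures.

4.6

z = ln(9/4) / ln(816/18) = 0.8109 / 3.8140 = 0.2126
c = 4 / 18^0.2126 = 4 / 1.849 = 2.164
S₃ = 2.164 × 34.9^0.2126 = 2.164 × 2.128 ≈ 4.605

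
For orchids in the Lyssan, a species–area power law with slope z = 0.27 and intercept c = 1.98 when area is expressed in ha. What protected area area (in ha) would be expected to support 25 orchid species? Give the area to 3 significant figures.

12000 ha

25 = 1.98 × A^0.27  ⇒  A^0.27 = 25/1.98 = 12.63
ln A = ln(12.63) / 0.27 = 2.5358 / 0.27 = 9.3918
A = e^9.3918 ≈ 11989 ha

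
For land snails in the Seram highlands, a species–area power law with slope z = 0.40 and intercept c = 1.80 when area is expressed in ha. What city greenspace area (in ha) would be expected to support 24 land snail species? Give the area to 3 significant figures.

649 ha

24 = 1.8 × A^0.4  ⇒  A^0.4 = 24/1.8 = 13.33
ln A = ln(13.33) / 0.4 = 2.5903 / 0.4 = 6.4757
A = e^6.4757 ≈ 649.2 ha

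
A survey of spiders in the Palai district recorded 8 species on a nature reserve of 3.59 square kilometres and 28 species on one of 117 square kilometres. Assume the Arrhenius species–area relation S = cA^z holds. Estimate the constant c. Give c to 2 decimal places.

z = ln(S₂/S₁) / ln(A₂/A₁) = ln(28/8) / ln(117/3.59) = 1.2528 / 3.4840 = 0.3596
c = S₁ / A₁^z = 8 / 3.59^0.3596 = 8 / 1.583 = 5.052

5.05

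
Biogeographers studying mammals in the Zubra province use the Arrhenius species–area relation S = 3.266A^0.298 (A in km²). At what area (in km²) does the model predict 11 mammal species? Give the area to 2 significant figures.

59 km²

11 = 3.266 × A^0.298  ⇒  A^0.298 = 11/3.266 = 3.368
ln A = ln(3.368) / 0.298 = 1.2143 / 0.298 = 4.0749
A = e^4.0749 ≈ 58.85 km²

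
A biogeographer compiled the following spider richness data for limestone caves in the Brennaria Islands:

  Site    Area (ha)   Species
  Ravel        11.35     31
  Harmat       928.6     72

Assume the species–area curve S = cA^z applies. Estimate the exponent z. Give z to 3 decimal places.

Taking logs: ln S = ln c + z ln A, so z = (ln S₂ − ln S₁)/(ln A₂ − ln A₁).
z = ln(72/31) / ln(928.6/11.35) = ln(2.323) / ln(81.81) = 0.8427 / 4.4045 = 0.1913

0.191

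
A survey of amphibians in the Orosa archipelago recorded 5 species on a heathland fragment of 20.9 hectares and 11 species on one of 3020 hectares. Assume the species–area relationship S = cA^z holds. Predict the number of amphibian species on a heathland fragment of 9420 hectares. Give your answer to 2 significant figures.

z = ln(11/5) / ln(3020/20.9) = 0.7885 / 4.9733 = 0.1585
c = 5 / 20.9^0.1585 = 5 / 1.619 = 3.088
S₃ = 3.088 × 9420^0.1585 = 3.088 × 4.266 ≈ 13.17

13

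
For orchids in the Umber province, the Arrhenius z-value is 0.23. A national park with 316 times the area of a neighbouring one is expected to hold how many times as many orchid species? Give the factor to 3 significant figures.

3.76

S₂/S₁ = (A₂/A₁)^z = 316^0.23
ln(S₂/S₁) = 0.23 × ln 316 = 0.23 × 5.7557 = 1.3238
S₂/S₁ = e^1.3238 ≈ 3.758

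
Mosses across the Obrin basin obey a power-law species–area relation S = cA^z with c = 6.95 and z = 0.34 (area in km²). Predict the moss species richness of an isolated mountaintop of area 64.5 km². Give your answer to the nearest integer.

29 species

S = 6.95 × 64.5^0.34
ln S = ln 6.95 + 0.34 × ln 64.5 = 1.9387 + 0.34 × 4.1667 = 3.3554
S = e^3.3554 ≈ 28.66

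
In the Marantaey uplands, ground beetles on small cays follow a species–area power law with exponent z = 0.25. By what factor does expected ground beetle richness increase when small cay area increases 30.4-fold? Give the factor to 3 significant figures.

S₂/S₁ = (A₂/A₁)^z = 30.4^0.25
ln(S₂/S₁) = 0.25 × ln 30.4 = 0.25 × 3.4144 = 0.8536
S₂/S₁ = e^0.8536 ≈ 2.348

2.35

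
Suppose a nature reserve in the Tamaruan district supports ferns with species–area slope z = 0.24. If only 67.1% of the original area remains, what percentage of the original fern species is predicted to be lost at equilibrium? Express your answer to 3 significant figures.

S_new/S_old = (A_new/A_old)^z = 0.671^0.24
= exp(0.24 × ln 0.671) = exp(0.24 × -0.3990) = exp(-0.0958) ≈ 0.9087
Fraction lost = 1 − 0.9087 = 0.09131

9.13%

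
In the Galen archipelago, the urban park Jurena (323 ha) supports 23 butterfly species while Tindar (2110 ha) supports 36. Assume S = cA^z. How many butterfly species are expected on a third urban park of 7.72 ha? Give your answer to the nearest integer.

z = ln(36/23) / ln(2110/323) = 0.4480 / 1.8768 = 0.2387
c = 23 / 323^0.2387 = 23 / 3.972 = 5.791
S₃ = 5.791 × 7.72^0.2387 = 5.791 × 1.629 ≈ 9.432

9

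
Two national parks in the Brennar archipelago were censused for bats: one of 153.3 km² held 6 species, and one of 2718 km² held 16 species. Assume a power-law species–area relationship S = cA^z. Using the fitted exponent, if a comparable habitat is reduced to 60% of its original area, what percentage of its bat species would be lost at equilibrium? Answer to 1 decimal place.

16.0%

z = ln(16/6) / ln(2718/153.3) = 0.9808 / 2.8753 = 0.3411
S_new/S_old = (A_new/A_old)^z = 0.6^0.3411 = exp(0.3411 × -0.5108) = 0.8401
Fraction lost = 1 − 0.8401 = 0.1599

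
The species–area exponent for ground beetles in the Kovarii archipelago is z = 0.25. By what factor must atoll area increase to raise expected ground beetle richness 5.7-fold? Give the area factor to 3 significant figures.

(A₂/A₁)^0.25 = 5.7, so A₂/A₁ = 5.7^(1/0.25) = 5.7^4
ln(A₂/A₁) = ln 5.7 / 0.25 = 1.7405 / 0.25 = 6.9619
A₂/A₁ = e^6.9619 ≈ 1056

1060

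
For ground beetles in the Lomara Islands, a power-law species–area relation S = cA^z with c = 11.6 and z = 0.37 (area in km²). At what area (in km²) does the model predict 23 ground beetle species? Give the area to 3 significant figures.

23 = 11.6 × A^0.37  ⇒  A^0.37 = 23/11.6 = 1.983
ln A = ln(1.983) / 0.37 = 0.6845 / 0.37 = 1.8500
A = e^1.8500 ≈ 6.36 km²

6.36 km²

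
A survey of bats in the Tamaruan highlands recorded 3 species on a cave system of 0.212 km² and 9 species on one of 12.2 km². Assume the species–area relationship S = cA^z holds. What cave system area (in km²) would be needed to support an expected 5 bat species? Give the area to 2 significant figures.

1.4 km²

z = ln(9/3) / ln(12.2/0.212) = 1.0986 / 4.0526 = 0.2711
c = 3 / 0.212^0.2711 = 3 / 0.6567 = 4.568
A = (5/4.568)^(1/0.2711) ⇒ ln A = ln(1.095)/0.2711 = 0.3332
A = e^0.3332 ≈ 1.395 km²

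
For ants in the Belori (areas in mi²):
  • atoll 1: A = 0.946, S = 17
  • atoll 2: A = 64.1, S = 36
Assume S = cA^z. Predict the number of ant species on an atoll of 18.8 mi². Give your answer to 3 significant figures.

28.9

z = ln(36/17) / ln(64.1/0.946) = 0.7503 / 4.2160 = 0.1780
c = 17 / 0.946^0.1780 = 17 / 0.9902 = 17.17
S₃ = 17.17 × 18.8^0.1780 = 17.17 × 1.686 ≈ 28.94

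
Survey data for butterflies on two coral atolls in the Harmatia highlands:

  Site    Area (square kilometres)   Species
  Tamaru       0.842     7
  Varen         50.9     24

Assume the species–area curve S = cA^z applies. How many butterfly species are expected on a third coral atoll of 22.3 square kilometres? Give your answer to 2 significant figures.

z = ln(24/7) / ln(50.9/0.842) = 1.2321 / 4.1018 = 0.3004
c = 7 / 0.842^0.3004 = 7 / 0.9497 = 7.371
S₃ = 7.371 × 22.3^0.3004 = 7.371 × 2.541 ≈ 18.73

19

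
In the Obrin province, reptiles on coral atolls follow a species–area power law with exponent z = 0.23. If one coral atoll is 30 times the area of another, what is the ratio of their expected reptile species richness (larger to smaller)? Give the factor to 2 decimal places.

S₂/S₁ = (A₂/A₁)^z = 30^0.23
ln(S₂/S₁) = 0.23 × ln 30 = 0.23 × 3.4012 = 0.7823
S₂/S₁ = e^0.7823 ≈ 2.186

2.19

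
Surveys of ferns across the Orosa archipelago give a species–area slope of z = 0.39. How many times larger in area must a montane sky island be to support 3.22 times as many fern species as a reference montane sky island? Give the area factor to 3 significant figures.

20.1

(A₂/A₁)^0.39 = 3.22, so A₂/A₁ = 3.22^(1/0.39) = 3.22^2.564
ln(A₂/A₁) = ln 3.22 / 0.39 = 1.1694 / 0.39 = 2.9984
A₂/A₁ = e^2.9984 ≈ 20.05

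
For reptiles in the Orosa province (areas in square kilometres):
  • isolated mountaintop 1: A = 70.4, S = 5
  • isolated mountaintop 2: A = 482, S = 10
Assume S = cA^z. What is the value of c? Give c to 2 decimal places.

z = ln(S₂/S₁) / ln(A₂/A₁) = ln(10/5) / ln(482/70.4) = 0.6931 / 1.9238 = 0.3603
c = S₁ / A₁^z = 5 / 70.4^0.3603 = 5 / 4.631 = 1.08

1.08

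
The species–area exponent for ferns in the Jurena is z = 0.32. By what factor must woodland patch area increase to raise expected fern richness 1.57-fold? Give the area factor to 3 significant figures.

4.09

(A₂/A₁)^0.32 = 1.57, so A₂/A₁ = 1.57^(1/0.32) = 1.57^3.125
ln(A₂/A₁) = ln 1.57 / 0.32 = 0.4511 / 0.32 = 1.4096
A₂/A₁ = e^1.4096 ≈ 4.094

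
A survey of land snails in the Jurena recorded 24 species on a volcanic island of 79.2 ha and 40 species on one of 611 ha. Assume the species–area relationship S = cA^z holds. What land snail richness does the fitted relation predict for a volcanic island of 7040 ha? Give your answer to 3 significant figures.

z = ln(40/24) / ln(611/79.2) = 0.5108 / 2.0431 = 0.2500
c = 24 / 79.2^0.2500 = 24 / 2.983 = 8.044
S₃ = 8.044 × 7040^0.2500 = 8.044 × 9.162 ≈ 73.7

73.7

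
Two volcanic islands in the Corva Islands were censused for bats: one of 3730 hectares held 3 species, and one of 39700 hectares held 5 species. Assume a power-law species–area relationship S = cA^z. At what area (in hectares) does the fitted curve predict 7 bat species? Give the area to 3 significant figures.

189000 hectares

z = ln(5/3) / ln(39700/3730) = 0.5108 / 2.3649 = 0.2160
c = 3 / 3730^0.2160 = 3 / 5.909 = 0.5077
A = (7/0.5077)^(1/0.2160) ⇒ ln A = ln(13.79)/0.2160 = 12.1469
A = e^12.1469 ≈ 188500 hectares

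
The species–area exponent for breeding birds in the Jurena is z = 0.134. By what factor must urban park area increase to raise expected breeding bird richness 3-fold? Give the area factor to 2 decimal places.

(A₂/A₁)^0.134 = 3, so A₂/A₁ = 3^(1/0.134) = 3^7.463
ln(A₂/A₁) = ln 3 / 0.134 = 1.0986 / 0.134 = 8.1986
A₂/A₁ = e^8.1986 ≈ 3636

3635.85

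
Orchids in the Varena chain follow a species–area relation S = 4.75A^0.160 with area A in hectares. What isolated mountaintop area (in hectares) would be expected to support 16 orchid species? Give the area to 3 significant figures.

16 = 4.75 × A^0.16  ⇒  A^0.16 = 16/4.75 = 3.368
ln A = ln(3.368) / 0.16 = 1.2144 / 0.16 = 7.5903
A = e^7.5903 ≈ 1979 hectares

1980 hectares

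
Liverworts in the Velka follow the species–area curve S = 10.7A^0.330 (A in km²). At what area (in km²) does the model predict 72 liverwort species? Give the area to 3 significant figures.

72 = 10.7 × A^0.33  ⇒  A^0.33 = 72/10.7 = 6.729
ln A = ln(6.729) / 0.33 = 1.9064 / 0.33 = 5.7770
A = e^5.7770 ≈ 322.8 km²

323 km²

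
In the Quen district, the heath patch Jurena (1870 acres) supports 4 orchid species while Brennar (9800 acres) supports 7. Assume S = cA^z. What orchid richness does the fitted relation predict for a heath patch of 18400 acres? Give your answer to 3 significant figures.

8.66

z = ln(7/4) / ln(9800/1870) = 0.5596 / 1.6564 = 0.3378
c = 4 / 1870^0.3378 = 4 / 12.75 = 0.3138
S₃ = 0.3138 × 18400^0.3378 = 0.3138 × 27.6 ≈ 8.66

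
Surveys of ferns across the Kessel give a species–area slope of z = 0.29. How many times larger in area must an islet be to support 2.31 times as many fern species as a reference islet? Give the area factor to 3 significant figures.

17.9

(A₂/A₁)^0.29 = 2.31, so A₂/A₁ = 2.31^(1/0.29) = 2.31^3.448
ln(A₂/A₁) = ln 2.31 / 0.29 = 0.8372 / 0.29 = 2.8871
A₂/A₁ = e^2.8871 ≈ 17.94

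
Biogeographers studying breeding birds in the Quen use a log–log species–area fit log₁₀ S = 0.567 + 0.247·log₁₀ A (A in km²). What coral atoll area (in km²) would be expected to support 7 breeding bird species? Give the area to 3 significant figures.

13.4 km²

7 = 3.69 × A^0.247  ⇒  A^0.247 = 7/3.69 = 1.897
ln A = ln(1.897) / 0.247 = 0.6403 / 0.247 = 2.5925
A = e^2.5925 ≈ 13.36 km²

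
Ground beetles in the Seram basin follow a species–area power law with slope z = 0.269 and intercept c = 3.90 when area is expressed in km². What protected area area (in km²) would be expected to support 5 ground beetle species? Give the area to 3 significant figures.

5 = 3.9 × A^0.269  ⇒  A^0.269 = 5/3.9 = 1.282
ln A = ln(1.282) / 0.269 = 0.2485 / 0.269 = 0.9236
A = e^0.9236 ≈ 2.518 km²

2.52 km²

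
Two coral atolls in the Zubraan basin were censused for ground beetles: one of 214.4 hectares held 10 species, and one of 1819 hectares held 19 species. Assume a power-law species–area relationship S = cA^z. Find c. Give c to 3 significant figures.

z = ln(S₂/S₁) / ln(A₂/A₁) = ln(19/10) / ln(1819/214.4) = 0.6419 / 2.1382 = 0.3002
c = S₁ / A₁^z = 10 / 214.4^0.3002 = 10 / 5.01 = 1.996

2.00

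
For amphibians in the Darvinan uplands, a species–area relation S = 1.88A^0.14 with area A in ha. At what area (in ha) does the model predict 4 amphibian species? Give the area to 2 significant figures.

4 = 1.88 × A^0.14  ⇒  A^0.14 = 4/1.88 = 2.128
ln A = ln(2.128) / 0.14 = 0.7550 / 0.14 = 5.3930
A = e^5.3930 ≈ 219.9 ha

220 ha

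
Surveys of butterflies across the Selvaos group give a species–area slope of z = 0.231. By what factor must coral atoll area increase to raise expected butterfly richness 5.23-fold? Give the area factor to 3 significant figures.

(A₂/A₁)^0.231 = 5.23, so A₂/A₁ = 5.23^(1/0.231) = 5.23^4.329
ln(A₂/A₁) = ln 5.23 / 0.231 = 1.6544 / 0.231 = 7.1620
A₂/A₁ = e^7.1620 ≈ 1289

1290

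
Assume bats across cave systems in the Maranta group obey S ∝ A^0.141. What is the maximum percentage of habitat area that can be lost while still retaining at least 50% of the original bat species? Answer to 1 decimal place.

99.3%

Need (A_new/A_old)^0.141 = 0.5, so A_new/A_old = 0.5^(1/0.141) = 0.5^7.092
ln(A_new/A_old) = ln 0.5 / 0.141 = -0.6931 / 0.141 = -4.9159
A_new/A_old = e^-4.9159 ≈ 0.007329
Fraction that can be lost = 1 − 0.007329 = 0.9927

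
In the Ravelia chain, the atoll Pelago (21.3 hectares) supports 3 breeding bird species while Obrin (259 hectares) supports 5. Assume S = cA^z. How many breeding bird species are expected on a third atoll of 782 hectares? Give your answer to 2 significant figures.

z = ln(5/3) / ln(259/21.3) = 0.5108 / 2.4981 = 0.2045
c = 3 / 21.3^0.2045 = 3 / 1.869 = 1.605
S₃ = 1.605 × 782^0.2045 = 1.605 × 3.905 ≈ 6.268

6.3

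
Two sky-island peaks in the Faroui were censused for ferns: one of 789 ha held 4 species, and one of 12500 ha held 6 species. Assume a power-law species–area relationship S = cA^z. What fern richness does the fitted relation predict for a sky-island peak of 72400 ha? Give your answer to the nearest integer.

z = ln(6/4) / ln(12500/789) = 0.4055 / 2.7627 = 0.1468
c = 4 / 789^0.1468 = 4 / 2.662 = 1.503
S₃ = 1.503 × 72400^0.1468 = 1.503 × 5.167 ≈ 7.764

8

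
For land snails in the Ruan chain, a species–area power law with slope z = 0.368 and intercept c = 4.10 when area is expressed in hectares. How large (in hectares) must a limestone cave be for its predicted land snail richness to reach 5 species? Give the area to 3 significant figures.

1.71 hectares

5 = 4.1 × A^0.368  ⇒  A^0.368 = 5/4.1 = 1.22
ln A = ln(1.22) / 0.368 = 0.1985 / 0.368 = 0.5393
A = e^0.5393 ≈ 1.715 hectares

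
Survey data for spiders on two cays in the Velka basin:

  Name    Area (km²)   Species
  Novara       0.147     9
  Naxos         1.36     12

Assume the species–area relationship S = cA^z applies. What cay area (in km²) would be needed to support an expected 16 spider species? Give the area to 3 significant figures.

z = ln(12/9) / ln(1.36/0.147) = 0.2877 / 2.2248 = 0.1293
c = 9 / 0.147^0.1293 = 9 / 0.7804 = 11.53
A = (16/11.53)^(1/0.1293) ⇒ ln A = ln(1.387)/0.1293 = 2.5323
A = e^2.5323 ≈ 12.58 km²

12.6 km²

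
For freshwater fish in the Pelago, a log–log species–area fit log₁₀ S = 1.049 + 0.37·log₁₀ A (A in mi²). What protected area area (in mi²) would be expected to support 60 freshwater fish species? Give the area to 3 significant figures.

60 = 11.19 × A^0.37  ⇒  A^0.37 = 60/11.19 = 5.36
ln A = ln(5.36) / 0.37 = 1.6789 / 0.37 = 4.5377
A = e^4.5377 ≈ 93.47 mi²

93.5 mi²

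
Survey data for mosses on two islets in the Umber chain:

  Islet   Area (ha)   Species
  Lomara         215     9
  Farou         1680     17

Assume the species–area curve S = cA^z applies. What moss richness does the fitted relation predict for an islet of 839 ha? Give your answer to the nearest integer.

z = ln(17/9) / ln(1680/215) = 0.6360 / 2.0559 = 0.3093
c = 9 / 215^0.3093 = 9 / 5.267 = 1.709
S₃ = 1.709 × 839^0.3093 = 1.709 × 8.025 ≈ 13.71

14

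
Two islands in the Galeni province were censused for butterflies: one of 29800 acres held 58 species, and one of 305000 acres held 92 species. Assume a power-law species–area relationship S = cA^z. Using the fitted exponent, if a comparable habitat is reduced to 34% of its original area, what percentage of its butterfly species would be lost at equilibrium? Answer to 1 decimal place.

z = ln(92/58) / ln(305000/29800) = 0.4613 / 2.3258 = 0.1984
S_new/S_old = (A_new/A_old)^z = 0.34^0.1984 = exp(0.1984 × -1.0788) = 0.8074
Fraction lost = 1 − 0.8074 = 0.1926

19.3%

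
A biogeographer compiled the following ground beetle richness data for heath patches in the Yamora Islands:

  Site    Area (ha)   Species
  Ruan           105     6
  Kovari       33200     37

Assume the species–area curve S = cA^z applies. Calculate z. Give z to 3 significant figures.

0.316

Taking logs: ln S = ln c + z ln A, so z = (ln S₂ − ln S₁)/(ln A₂ − ln A₁).
z = ln(37/6) / ln(33200/105) = ln(6.167) / ln(316.2) = 1.8192 / 5.7563 = 0.3160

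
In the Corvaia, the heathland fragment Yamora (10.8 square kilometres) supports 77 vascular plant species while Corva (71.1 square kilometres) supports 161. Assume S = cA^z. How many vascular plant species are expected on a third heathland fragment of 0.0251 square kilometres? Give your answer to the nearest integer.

7

z = ln(161/77) / ln(71.1/10.8) = 0.7376 / 1.8845 = 0.3914
c = 77 / 10.8^0.3914 = 77 / 2.538 = 30.34
S₃ = 30.34 × 0.0251^0.3914 = 30.34 × 0.2364 ≈ 7.172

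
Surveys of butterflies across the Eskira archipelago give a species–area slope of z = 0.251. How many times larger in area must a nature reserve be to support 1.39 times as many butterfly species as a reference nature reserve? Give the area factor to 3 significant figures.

3.71

(A₂/A₁)^0.251 = 1.39, so A₂/A₁ = 1.39^(1/0.251) = 1.39^3.984
ln(A₂/A₁) = ln 1.39 / 0.251 = 0.3293 / 0.251 = 1.3120
A₂/A₁ = e^1.3120 ≈ 3.713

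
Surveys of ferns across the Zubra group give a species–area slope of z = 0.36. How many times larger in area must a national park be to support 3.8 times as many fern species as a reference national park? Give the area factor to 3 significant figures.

40.8

(A₂/A₁)^0.36 = 3.8, so A₂/A₁ = 3.8^(1/0.36) = 3.8^2.778
ln(A₂/A₁) = ln 3.8 / 0.36 = 1.3350 / 0.36 = 3.7083
A₂/A₁ = e^3.7083 ≈ 40.79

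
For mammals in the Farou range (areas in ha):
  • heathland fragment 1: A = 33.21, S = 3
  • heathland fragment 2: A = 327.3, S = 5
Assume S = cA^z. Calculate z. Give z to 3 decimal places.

Taking logs: ln S = ln c + z ln A, so z = (ln S₂ − ln S₁)/(ln A₂ − ln A₁).
z = ln(5/3) / ln(327.3/33.21) = ln(1.667) / ln(9.855) = 0.5108 / 2.2880 = 0.2233

0.223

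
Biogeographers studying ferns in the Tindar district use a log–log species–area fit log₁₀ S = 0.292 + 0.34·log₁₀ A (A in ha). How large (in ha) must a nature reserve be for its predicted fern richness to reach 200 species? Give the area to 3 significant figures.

200 = 1.959 × A^0.34  ⇒  A^0.34 = 200/1.959 = 102.1
ln A = ln(102.1) / 0.34 = 4.6260 / 0.34 = 13.6058
A = e^13.6058 ≈ 810796 ha

811000 ha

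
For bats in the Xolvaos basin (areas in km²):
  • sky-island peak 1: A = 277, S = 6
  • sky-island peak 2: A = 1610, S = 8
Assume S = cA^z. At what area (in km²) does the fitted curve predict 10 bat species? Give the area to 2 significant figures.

6300 km²

z = ln(8/6) / ln(1610/277) = 0.2877 / 1.7600 = 0.1635
c = 6 / 277^0.1635 = 6 / 2.508 = 2.393
A = (10/2.393)^(1/0.1635) ⇒ ln A = ln(4.179)/0.1635 = 8.7491
A = e^8.7491 ≈ 6305 km²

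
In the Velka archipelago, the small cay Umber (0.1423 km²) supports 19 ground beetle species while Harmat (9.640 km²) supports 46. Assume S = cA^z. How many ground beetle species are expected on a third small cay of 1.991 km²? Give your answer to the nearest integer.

z = ln(46/19) / ln(9.64/0.1423) = 0.8842 / 4.2157 = 0.2097
c = 19 / 0.1423^0.2097 = 19 / 0.6643 = 28.6
S₃ = 28.6 × 1.991^0.2097 = 28.6 × 1.155 ≈ 33.04

33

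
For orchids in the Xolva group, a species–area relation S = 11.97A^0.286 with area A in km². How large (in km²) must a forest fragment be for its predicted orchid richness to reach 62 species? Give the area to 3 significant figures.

314 km²

62 = 11.97 × A^0.286  ⇒  A^0.286 = 62/11.97 = 5.18
ln A = ln(5.18) / 0.286 = 1.6447 / 0.286 = 5.7508
A = e^5.7508 ≈ 314.4 km²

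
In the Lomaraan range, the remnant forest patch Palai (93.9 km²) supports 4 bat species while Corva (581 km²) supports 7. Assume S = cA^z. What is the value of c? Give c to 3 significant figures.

0.992

z = ln(S₂/S₁) / ln(A₂/A₁) = ln(7/4) / ln(581/93.9) = 0.5596 / 1.8225 = 0.3071
c = S₁ / A₁^z = 4 / 93.9^0.3071 = 4 / 4.034 = 0.9916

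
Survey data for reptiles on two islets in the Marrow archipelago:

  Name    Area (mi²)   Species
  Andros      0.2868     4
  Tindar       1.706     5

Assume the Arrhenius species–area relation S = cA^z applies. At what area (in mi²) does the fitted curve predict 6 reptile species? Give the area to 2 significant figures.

z = ln(5/4) / ln(1.706/0.2868) = 0.2231 / 1.7831 = 0.1251
c = 4 / 0.2868^0.1251 = 4 / 0.8553 = 4.677
A = (6/4.677)^(1/0.1251) ⇒ ln A = ln(1.283)/0.1251 = 1.9911
A = e^1.9911 ≈ 7.323 mi²

7.3 mi²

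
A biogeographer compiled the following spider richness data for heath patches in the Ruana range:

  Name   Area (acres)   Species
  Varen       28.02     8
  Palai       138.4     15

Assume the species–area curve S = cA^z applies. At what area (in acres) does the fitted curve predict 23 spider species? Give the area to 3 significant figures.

410 acres

z = ln(15/8) / ln(138.4/28.02) = 0.6286 / 1.5972 = 0.3936
c = 8 / 28.02^0.3936 = 8 / 3.713 = 2.155
A = (23/2.155)^(1/0.3936) ⇒ ln A = ln(10.67)/0.3936 = 6.0162
A = e^6.0162 ≈ 410 acres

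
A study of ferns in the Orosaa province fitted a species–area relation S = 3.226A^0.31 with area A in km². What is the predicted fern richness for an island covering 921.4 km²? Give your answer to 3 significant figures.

S = 3.226 × 921.4^0.31
ln S = ln 3.226 + 0.31 × ln 921.4 = 1.1712 + 0.31 × 6.8259 = 3.2873
S = e^3.2873 ≈ 26.77

26.8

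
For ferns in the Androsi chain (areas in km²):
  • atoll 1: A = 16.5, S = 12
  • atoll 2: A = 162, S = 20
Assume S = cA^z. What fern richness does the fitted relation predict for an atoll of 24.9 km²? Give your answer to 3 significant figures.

z = ln(20/12) / ln(162/16.5) = 0.5108 / 2.2842 = 0.2236
c = 12 / 16.5^0.2236 = 12 / 1.872 = 6.411
S₃ = 6.411 × 24.9^0.2236 = 6.411 × 2.052 ≈ 13.16

13.2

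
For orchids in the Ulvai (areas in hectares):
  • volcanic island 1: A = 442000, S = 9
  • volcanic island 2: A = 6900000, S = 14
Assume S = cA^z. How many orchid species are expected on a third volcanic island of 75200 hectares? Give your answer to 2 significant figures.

6.8

z = ln(14/9) / ln(6900000/442000) = 0.4418 / 2.7480 = 0.1608
c = 9 / 442000^0.1608 = 9 / 8.085 = 1.113
S₃ = 1.113 × 75200^0.1608 = 1.113 × 6.082 ≈ 6.77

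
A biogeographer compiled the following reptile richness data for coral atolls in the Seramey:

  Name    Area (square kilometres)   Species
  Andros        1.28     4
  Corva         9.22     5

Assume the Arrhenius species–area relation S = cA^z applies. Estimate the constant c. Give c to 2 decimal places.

z = ln(S₂/S₁) / ln(A₂/A₁) = ln(5/4) / ln(9.22/1.28) = 0.2231 / 1.9745 = 0.1130
c = S₁ / A₁^z = 4 / 1.28^0.1130 = 4 / 1.028 = 3.89

3.89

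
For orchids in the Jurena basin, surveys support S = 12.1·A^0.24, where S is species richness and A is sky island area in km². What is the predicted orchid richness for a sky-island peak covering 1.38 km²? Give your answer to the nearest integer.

13 species

S = 12.1 × 1.38^0.24
ln S = ln 12.1 + 0.24 × ln 1.38 = 2.4932 + 0.24 × 0.3221 = 2.5705
S = e^2.5705 ≈ 13.07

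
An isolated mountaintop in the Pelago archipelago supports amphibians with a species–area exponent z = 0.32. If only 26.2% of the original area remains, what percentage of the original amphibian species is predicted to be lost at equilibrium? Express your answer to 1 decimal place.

34.9%

S_new/S_old = (A_new/A_old)^z = 0.262^0.32
= exp(0.32 × ln 0.262) = exp(0.32 × -1.3394) = exp(-0.4286) ≈ 0.6514
Fraction lost = 1 − 0.6514 = 0.3486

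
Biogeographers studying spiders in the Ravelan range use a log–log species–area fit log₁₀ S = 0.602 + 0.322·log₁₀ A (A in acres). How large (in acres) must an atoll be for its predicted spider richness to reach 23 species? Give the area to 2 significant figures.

230 acres

23 = 3.999 × A^0.322  ⇒  A^0.322 = 23/3.999 = 5.751
ln A = ln(5.751) / 0.322 = 1.7493 / 0.322 = 5.4327
A = e^5.4327 ≈ 228.8 acres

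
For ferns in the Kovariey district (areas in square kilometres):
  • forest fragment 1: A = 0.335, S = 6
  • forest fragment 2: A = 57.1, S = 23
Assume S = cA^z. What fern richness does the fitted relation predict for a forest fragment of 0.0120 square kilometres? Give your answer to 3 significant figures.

z = ln(23/6) / ln(57.1/0.335) = 1.3437 / 5.1384 = 0.2615
c = 6 / 0.335^0.2615 = 6 / 0.7513 = 7.986
S₃ = 7.986 × 0.012^0.2615 = 7.986 × 0.3146 ≈ 2.512

2.51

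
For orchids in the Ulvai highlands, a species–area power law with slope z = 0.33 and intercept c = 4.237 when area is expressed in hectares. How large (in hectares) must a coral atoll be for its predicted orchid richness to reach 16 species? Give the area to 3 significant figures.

56.1 hectares

16 = 4.237 × A^0.33  ⇒  A^0.33 = 16/4.237 = 3.776
ln A = ln(3.776) / 0.33 = 1.3287 / 0.33 = 4.0265
A = e^4.0265 ≈ 56.06 hectares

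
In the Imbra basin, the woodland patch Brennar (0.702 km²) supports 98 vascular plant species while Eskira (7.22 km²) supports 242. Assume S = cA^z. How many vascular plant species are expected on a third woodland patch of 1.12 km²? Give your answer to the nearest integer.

z = ln(242/98) / ln(7.22/0.702) = 0.9040 / 2.3307 = 0.3879
c = 98 / 0.702^0.3879 = 98 / 0.8718 = 112.4
S₃ = 112.4 × 1.12^0.3879 = 112.4 × 1.045 ≈ 117.5

117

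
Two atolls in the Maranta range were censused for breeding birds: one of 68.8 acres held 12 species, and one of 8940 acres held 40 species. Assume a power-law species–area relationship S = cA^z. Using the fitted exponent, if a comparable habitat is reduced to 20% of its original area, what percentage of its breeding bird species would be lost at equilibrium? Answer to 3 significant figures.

32.8%

z = ln(40/12) / ln(8940/68.8) = 1.2040 / 4.8671 = 0.2474
S_new/S_old = (A_new/A_old)^z = 0.2^0.2474 = exp(0.2474 × -1.6094) = 0.6716
Fraction lost = 1 − 0.6716 = 0.3284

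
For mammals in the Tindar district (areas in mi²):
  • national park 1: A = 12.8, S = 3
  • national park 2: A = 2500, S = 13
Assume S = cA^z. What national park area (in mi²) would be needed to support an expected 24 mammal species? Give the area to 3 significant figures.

22700 mi²

z = ln(13/3) / ln(2500/12.8) = 1.4663 / 5.2746 = 0.2780
c = 3 / 12.8^0.2780 = 3 / 2.031 = 1.477
A = (24/1.477)^(1/0.2780) ⇒ ln A = ln(16.25)/0.2780 = 10.0295
A = e^10.0295 ≈ 22685 mi²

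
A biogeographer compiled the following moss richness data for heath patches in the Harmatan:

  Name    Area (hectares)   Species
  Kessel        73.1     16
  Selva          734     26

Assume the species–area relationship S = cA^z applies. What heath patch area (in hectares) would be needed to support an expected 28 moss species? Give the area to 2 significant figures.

z = ln(26/16) / ln(734/73.1) = 0.4855 / 2.3067 = 0.2105
c = 16 / 73.1^0.2105 = 16 / 2.468 = 6.483
A = (28/6.483)^(1/0.2105) ⇒ ln A = ln(4.319)/0.2105 = 6.9506
A = e^6.9506 ≈ 1044 hectares

1000 hectares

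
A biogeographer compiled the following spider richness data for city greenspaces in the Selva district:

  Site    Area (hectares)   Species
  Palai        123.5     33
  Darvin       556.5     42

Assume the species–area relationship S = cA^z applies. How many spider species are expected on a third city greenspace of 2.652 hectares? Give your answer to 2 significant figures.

18

z = ln(42/33) / ln(556.5/123.5) = 0.2412 / 1.5054 = 0.1602
c = 33 / 123.5^0.1602 = 33 / 2.163 = 15.26
S₃ = 15.26 × 2.652^0.1602 = 15.26 × 1.169 ≈ 17.84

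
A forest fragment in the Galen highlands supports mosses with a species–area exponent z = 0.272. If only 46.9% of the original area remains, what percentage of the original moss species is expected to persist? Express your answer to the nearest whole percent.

81%

S_new/S_old = (A_new/A_old)^z = 0.469^0.272
= exp(0.272 × ln 0.469) = exp(0.272 × -0.7572) = exp(-0.2059) ≈ 0.8139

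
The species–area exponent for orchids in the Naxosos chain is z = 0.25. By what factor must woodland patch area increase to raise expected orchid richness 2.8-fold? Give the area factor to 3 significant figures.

61.5

(A₂/A₁)^0.25 = 2.8, so A₂/A₁ = 2.8^(1/0.25) = 2.8^4
ln(A₂/A₁) = ln 2.8 / 0.25 = 1.0296 / 0.25 = 4.1185
A₂/A₁ = e^4.1185 ≈ 61.47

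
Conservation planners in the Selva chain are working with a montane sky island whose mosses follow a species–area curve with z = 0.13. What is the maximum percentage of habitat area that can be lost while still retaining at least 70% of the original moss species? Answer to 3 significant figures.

Need (A_new/A_old)^0.13 = 0.7, so A_new/A_old = 0.7^(1/0.13) = 0.7^7.692
ln(A_new/A_old) = ln 0.7 / 0.13 = -0.3567 / 0.13 = -2.7437
A_new/A_old = e^-2.7437 ≈ 0.06433
Fraction that can be lost = 1 − 0.06433 = 0.9357

93.6%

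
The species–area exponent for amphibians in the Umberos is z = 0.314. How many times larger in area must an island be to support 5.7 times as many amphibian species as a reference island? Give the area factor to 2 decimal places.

(A₂/A₁)^0.314 = 5.7, so A₂/A₁ = 5.7^(1/0.314) = 5.7^3.185
ln(A₂/A₁) = ln 5.7 / 0.314 = 1.7405 / 0.314 = 5.5429
A₂/A₁ = e^5.5429 ≈ 255.4

255.41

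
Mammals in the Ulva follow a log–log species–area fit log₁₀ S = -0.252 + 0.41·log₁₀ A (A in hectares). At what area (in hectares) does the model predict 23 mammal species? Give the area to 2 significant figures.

8600 hectares

23 = 0.5598 × A^0.41  ⇒  A^0.41 = 23/0.5598 = 41.09
ln A = ln(41.09) / 0.41 = 3.7157 / 0.41 = 9.0628
A = e^9.0628 ≈ 8628 hectares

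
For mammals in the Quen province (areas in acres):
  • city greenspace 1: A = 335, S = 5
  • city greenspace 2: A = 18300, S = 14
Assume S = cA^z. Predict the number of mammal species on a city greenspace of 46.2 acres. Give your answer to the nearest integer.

3

z = ln(14/5) / ln(18300/335) = 1.0296 / 4.0005 = 0.2574
c = 5 / 335^0.2574 = 5 / 4.466 = 1.12
S₃ = 1.12 × 46.2^0.2574 = 1.12 × 2.682 ≈ 3.003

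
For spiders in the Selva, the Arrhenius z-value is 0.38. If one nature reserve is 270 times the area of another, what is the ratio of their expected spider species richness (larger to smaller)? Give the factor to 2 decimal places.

S₂/S₁ = (A₂/A₁)^z = 270^0.38
ln(S₂/S₁) = 0.38 × ln 270 = 0.38 × 5.5984 = 2.1274
S₂/S₁ = e^2.1274 ≈ 8.393

8.39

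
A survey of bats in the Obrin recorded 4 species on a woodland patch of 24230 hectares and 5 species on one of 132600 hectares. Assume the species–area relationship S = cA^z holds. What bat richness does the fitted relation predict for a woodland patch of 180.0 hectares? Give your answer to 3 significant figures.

2.10

z = ln(5/4) / ln(132600/24230) = 0.2231 / 1.6997 = 0.1313
c = 4 / 24230^0.1313 = 4 / 3.763 = 1.063
S₃ = 1.063 × 180^0.1313 = 1.063 × 1.977 ≈ 2.102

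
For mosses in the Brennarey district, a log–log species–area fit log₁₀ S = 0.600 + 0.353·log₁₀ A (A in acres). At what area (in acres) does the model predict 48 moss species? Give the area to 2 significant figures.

48 = 3.981 × A^0.353  ⇒  A^0.353 = 48/3.981 = 12.06
ln A = ln(12.06) / 0.353 = 2.4896 / 0.353 = 7.0528
A = e^7.0528 ≈ 1156 acres

1200 acres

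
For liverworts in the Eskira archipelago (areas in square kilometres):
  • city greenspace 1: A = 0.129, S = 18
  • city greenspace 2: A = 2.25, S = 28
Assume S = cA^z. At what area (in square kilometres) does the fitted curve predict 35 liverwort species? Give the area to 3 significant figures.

9.53 square kilometres

z = ln(28/18) / ln(2.25/0.129) = 0.4418 / 2.8589 = 0.1545
c = 18 / 0.129^0.1545 = 18 / 0.7287 = 24.7
A = (35/24.7)^(1/0.1545) ⇒ ln A = ln(1.417)/0.1545 = 2.2548
A = e^2.2548 ≈ 9.533 square kilometres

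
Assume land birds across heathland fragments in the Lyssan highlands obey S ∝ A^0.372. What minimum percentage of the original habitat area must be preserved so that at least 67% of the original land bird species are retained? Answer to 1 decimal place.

Need (A_new/A_old)^0.372 = 0.67, so A_new/A_old = 0.67^(1/0.372) = 0.67^2.688
ln(A_new/A_old) = ln 0.67 / 0.372 = -0.4005 / 0.372 = -1.0766
A_new/A_old = e^-1.0766 ≈ 0.3408

34.1%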